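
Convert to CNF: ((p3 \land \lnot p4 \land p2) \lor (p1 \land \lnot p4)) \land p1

((p3 \land \lnot p4 \land p2) \lor (p1 \land \lnot p4)) \land p1
≡ (p3 \lor p1) \land (p3 \lor \lnot p4) \land (\lnot p4 \lor p1) \land (\lnot p4 \lor \lnot p4) \land (p2 \lor p1) \land (p2 \lor \lnot p4) \land p1   (distribute \lor over \land)
≡ \lnot p4 \land p1   (simplify)

\lnot p4 \land p1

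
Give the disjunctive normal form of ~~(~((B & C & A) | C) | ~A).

~C | ~A

~~(~((B & C & A) | C) | ~A)
≡ ~((B & C & A) | C) | ~A   [double negation]
≡ (~(B & C & A) & ~C) | ~A   [De Morgan]
≡ ((~B | ~C | ~A) & ~C) | ~A   [De Morgan]
≡ (~B & ~C) | (~C & ~C) | (~A & ~C) | ~A   [distribute & over |]
≡ ~C | ~A   [simplify]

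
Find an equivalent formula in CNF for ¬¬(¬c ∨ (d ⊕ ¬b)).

¬¬(¬c ∨ (d ⊕ ¬b))
⇔ ¬¬(¬c ∨ ((d ∨ ¬b) ∧ ¬(d ∧ ¬b)))   (expand ⊕)
⇔ ¬c ∨ ((d ∨ ¬b) ∧ ¬(d ∧ ¬b))   (double negation)
⇔ ¬c ∨ ((d ∨ ¬b) ∧ (¬d ∨ ¬¬b))   (De Morgan)
⇔ ¬c ∨ ((d ∨ ¬b) ∧ (¬d ∨ b))   (double negation)
⇔ (¬c ∨ d ∨ ¬b) ∧ (¬c ∨ ¬d ∨ b)   (distribute ∨ over ∧)

(¬c ∨ d ∨ ¬b) ∧ (¬c ∨ ¬d ∨ b)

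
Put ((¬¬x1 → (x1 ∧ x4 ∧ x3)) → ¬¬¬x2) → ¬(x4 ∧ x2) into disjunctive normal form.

((¬¬x1 → (x1 ∧ x4 ∧ x3)) → ¬¬¬x2) → ¬(x4 ∧ x2)
≡ ¬((¬¬x1 → (x1 ∧ x4 ∧ x3)) → ¬¬¬x2) ∨ ¬(x4 ∧ x2)   (eliminate →)
≡ ¬(¬(¬¬x1 → (x1 ∧ x4 ∧ x3)) ∨ ¬¬¬x2) ∨ ¬(x4 ∧ x2)   (eliminate →)
≡ ¬(¬(¬¬¬x1 ∨ (x1 ∧ x4 ∧ x3)) ∨ ¬¬¬x2) ∨ ¬(x4 ∧ x2)   (eliminate →)
≡ (¬¬(¬¬¬x1 ∨ (x1 ∧ x4 ∧ x3)) ∧ ¬¬¬¬x2) ∨ ¬(x4 ∧ x2)   (De Morgan)
≡ ((¬¬¬x1 ∨ (x1 ∧ x4 ∧ x3)) ∧ ¬¬¬¬x2) ∨ ¬(x4 ∧ x2)   (double negation)
≡ ((¬x1 ∨ (x1 ∧ x4 ∧ x3)) ∧ ¬¬¬¬x2) ∨ ¬(x4 ∧ x2)   (double negation)
≡ ((¬x1 ∨ (x1 ∧ x4 ∧ x3)) ∧ ¬¬x2) ∨ ¬(x4 ∧ x2)   (double negation)
≡ ((¬x1 ∨ (x1 ∧ x4 ∧ x3)) ∧ x2) ∨ ¬(x4 ∧ x2)   (double negation)
≡ ((¬x1 ∨ (x1 ∧ x4 ∧ x3)) ∧ x2) ∨ ¬x4 ∨ ¬x2   (De Morgan)
≡ (¬x1 ∧ x2) ∨ (x1 ∧ x4 ∧ x3 ∧ x2) ∨ ¬x4 ∨ ¬x2   (distribute ∧ over ∨)

(¬x1 ∧ x2) ∨ (x1 ∧ x4 ∧ x3 ∧ x2) ∨ ¬x4 ∨ ¬x2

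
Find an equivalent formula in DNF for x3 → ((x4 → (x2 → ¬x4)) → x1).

¬x3 ∨ (x4 ∧ x2) ∨ x1

x3 → ((x4 → (x2 → ¬x4)) → x1)
= ¬x3 ∨ ((x4 → (x2 → ¬x4)) → x1)   — eliminate →
= ¬x3 ∨ ¬(x4 → (x2 → ¬x4)) ∨ x1   — eliminate →
= ¬x3 ∨ ¬(¬x4 ∨ (x2 → ¬x4)) ∨ x1   — eliminate →
= ¬x3 ∨ ¬(¬x4 ∨ ¬x2 ∨ ¬x4) ∨ x1   — eliminate →
= ¬x3 ∨ (¬¬x4 ∧ ¬¬x2 ∧ ¬¬x4) ∨ x1   — De Morgan
= ¬x3 ∨ (x4 ∧ ¬¬x2 ∧ ¬¬x4) ∨ x1   — double negation
= ¬x3 ∨ (x4 ∧ x2 ∧ ¬¬x4) ∨ x1   — double negation
= ¬x3 ∨ (x4 ∧ x2 ∧ x4) ∨ x1   — double negation
= ¬x3 ∨ (x4 ∧ x2) ∨ x1   — simplify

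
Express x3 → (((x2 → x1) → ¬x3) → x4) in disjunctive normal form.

x3 → (((x2 → x1) → ¬x3) → x4)
= ¬x3 ∨ (((x2 → x1) → ¬x3) → x4)   [eliminate →]
= ¬x3 ∨ ¬((x2 → x1) → ¬x3) ∨ x4   [eliminate →]
= ¬x3 ∨ ¬(¬(x2 → x1) ∨ ¬x3) ∨ x4   [eliminate →]
= ¬x3 ∨ ¬(¬(¬x2 ∨ x1) ∨ ¬x3) ∨ x4   [eliminate →]
= ¬x3 ∨ ¬¬(¬x2 ∨ x1) ∧ ¬¬x3 ∨ x4   [De Morgan]
= ¬x3 ∨ (¬x2 ∨ x1) ∧ ¬¬x3 ∨ x4   [double negation]
= ¬x3 ∨ (¬x2 ∨ x1) ∧ x3 ∨ x4   [double negation]
= ¬x3 ∨ ¬x2 ∧ x3 ∨ x1 ∧ x3 ∨ x4   [distribute ∧ over ∨]

¬x3 ∨ ¬x2 ∧ x3 ∨ x1 ∧ x3 ∨ x4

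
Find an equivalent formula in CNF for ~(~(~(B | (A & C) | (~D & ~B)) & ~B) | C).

~B & (D | B) & ~C

~(~(~(B | (A & C) | (~D & ~B)) & ~B) | C)
≡ ~~(~(B | (A & C) | (~D & ~B)) & ~B) & ~C   (De Morgan)
≡ ~(B | (A & C) | (~D & ~B)) & ~B & ~C   (double negation)
≡ ~B & ~(A & C) & ~(~D & ~B) & ~B & ~C   (De Morgan)
≡ ~B & (~A | ~C) & ~(~D & ~B) & ~B & ~C   (De Morgan)
≡ ~B & (~A | ~C) & (~~D | ~~B) & ~B & ~C   (De Morgan)
≡ ~B & (~A | ~C) & (D | ~~B) & ~B & ~C   (double negation)
≡ ~B & (~A | ~C) & (D | B) & ~B & ~C   (double negation)
≡ ~B & (D | B) & ~C   (simplify)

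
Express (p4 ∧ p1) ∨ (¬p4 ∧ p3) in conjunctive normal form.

(p4 ∧ p1) ∨ (¬p4 ∧ p3)
= (p4 ∨ ¬p4) ∧ (p4 ∨ p3) ∧ (p1 ∨ ¬p4) ∧ (p1 ∨ p3)   [distribute ∨ over ∧]
= (p4 ∨ p3) ∧ (p1 ∨ ¬p4) ∧ (p1 ∨ p3)   [simplify]

(p4 ∨ p3) ∧ (p1 ∨ ¬p4) ∧ (p1 ∨ p3)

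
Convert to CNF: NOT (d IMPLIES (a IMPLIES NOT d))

d AND a

NOT (d IMPLIES (a IMPLIES NOT d))
⇔ NOT (NOT d OR (a IMPLIES NOT d))   [eliminate IMPLIES]
⇔ NOT (NOT d OR NOT a OR NOT d)   [eliminate IMPLIES]
⇔ NOT NOT d AND NOT NOT a AND NOT NOT d   [De Morgan]
⇔ d AND NOT NOT a AND NOT NOT d   [double negation]
⇔ d AND a AND NOT NOT d   [double negation]
⇔ d AND a AND d   [double negation]
⇔ d AND a   [simplify]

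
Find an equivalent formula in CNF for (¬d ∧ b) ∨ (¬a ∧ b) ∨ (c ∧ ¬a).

(¬d ∧ b) ∨ (¬a ∧ b) ∨ (c ∧ ¬a)
= (¬d ∨ ¬a ∨ c) ∧ (¬d ∨ ¬a ∨ ¬a) ∧ (¬d ∨ b ∨ c) ∧ (¬d ∨ b ∨ ¬a) ∧ (b ∨ ¬a ∨ c) ∧ (b ∨ ¬a ∨ ¬a) ∧ (b ∨ b ∨ c) ∧ (b ∨ b ∨ ¬a)   (distribute ∨ over ∧)
= (¬d ∨ ¬a) ∧ (b ∨ ¬a) ∧ (b ∨ c)   (simplify)

(¬d ∨ ¬a) ∧ (b ∨ ¬a) ∧ (b ∨ c)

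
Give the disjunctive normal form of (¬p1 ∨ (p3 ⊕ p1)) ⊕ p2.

(¬p1 ∧ ¬p2) ∨ (¬p3 ∧ p1 ∧ ¬p2) ∨ (p1 ∧ p3 ∧ p2)

(¬p1 ∨ (p3 ⊕ p1)) ⊕ p2
≡ ((¬p1 ∨ (p3 ⊕ p1)) ∧ ¬p2) ∨ (¬(¬p1 ∨ (p3 ⊕ p1)) ∧ p2)   [expand ⊕]
≡ ((¬p1 ∨ (p3 ∧ ¬p1) ∨ (¬p3 ∧ p1)) ∧ ¬p2) ∨ (¬(¬p1 ∨ (p3 ⊕ p1)) ∧ p2)   [expand ⊕]
≡ ((¬p1 ∨ (p3 ∧ ¬p1) ∨ (¬p3 ∧ p1)) ∧ ¬p2) ∨ (¬(¬p1 ∨ (p3 ∧ ¬p1) ∨ (¬p3 ∧ p1)) ∧ p2)   [expand ⊕]
≡ ((¬p1 ∨ (p3 ∧ ¬p1) ∨ (¬p3 ∧ p1)) ∧ ¬p2) ∨ (¬¬p1 ∧ ¬(p3 ∧ ¬p1) ∧ ¬(¬p3 ∧ p1) ∧ p2)   [De Morgan]
≡ ((¬p1 ∨ (p3 ∧ ¬p1) ∨ (¬p3 ∧ p1)) ∧ ¬p2) ∨ (p1 ∧ ¬(p3 ∧ ¬p1) ∧ ¬(¬p3 ∧ p1) ∧ p2)   [double negation]
≡ ((¬p1 ∨ (p3 ∧ ¬p1) ∨ (¬p3 ∧ p1)) ∧ ¬p2) ∨ (p1 ∧ (¬p3 ∨ ¬¬p1) ∧ ¬(¬p3 ∧ p1) ∧ p2)   [De Morgan]
≡ ((¬p1 ∨ (p3 ∧ ¬p1) ∨ (¬p3 ∧ p1)) ∧ ¬p2) ∨ (p1 ∧ (¬p3 ∨ p1) ∧ ¬(¬p3 ∧ p1) ∧ p2)   [double negation]
≡ ((¬p1 ∨ (p3 ∧ ¬p1) ∨ (¬p3 ∧ p1)) ∧ ¬p2) ∨ (p1 ∧ (¬p3 ∨ p1) ∧ (¬¬p3 ∨ ¬p1) ∧ p2)   [De Morgan]
≡ ((¬p1 ∨ (p3 ∧ ¬p1) ∨ (¬p3 ∧ p1)) ∧ ¬p2) ∨ (p1 ∧ (¬p3 ∨ p1) ∧ (p3 ∨ ¬p1) ∧ p2)   [double negation]
≡ (¬p1 ∧ ¬p2) ∨ (p3 ∧ ¬p1 ∧ ¬p2) ∨ (¬p3 ∧ p1 ∧ ¬p2) ∨ (p1 ∧ ¬p3 ∧ p3 ∧ p2) ∨ (p1 ∧ ¬p3 ∧ ¬p1 ∧ p2) ∨ (p1 ∧ p1 ∧ p3 ∧ p2) ∨ (p1 ∧ p1 ∧ ¬p1 ∧ p2)   [distribute ∧ over ∨]
≡ (¬p1 ∧ ¬p2) ∨ (¬p3 ∧ p1 ∧ ¬p2) ∨ (p1 ∧ p3 ∧ p2)   [simplify]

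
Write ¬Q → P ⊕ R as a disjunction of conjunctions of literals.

Q ∨ P ∧ ¬R ∨ ¬P ∧ R

¬Q → P ⊕ R
≡ ¬¬Q ∨ (P ⊕ R)   (eliminate →)
≡ ¬¬Q ∨ P ∧ ¬R ∨ ¬P ∧ R   (expand ⊕)
≡ Q ∨ P ∧ ¬R ∨ ¬P ∧ R   (double negation)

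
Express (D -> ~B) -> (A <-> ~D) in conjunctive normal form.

(D | A) & (B | ~A | ~D)

(D -> ~B) -> (A <-> ~D)
≡ ~(D -> ~B) | (A <-> ~D)   [eliminate ->]
≡ ~(~D | ~B) | (A <-> ~D)   [eliminate ->]
≡ ~(~D | ~B) | ((A -> ~D) & (~D -> A))   [eliminate <->]
≡ ~(~D | ~B) | ((~A | ~D) & (~D -> A))   [eliminate ->]
≡ ~(~D | ~B) | ((~A | ~D) & (~~D | A))   [eliminate ->]
≡ (~~D & ~~B) | ((~A | ~D) & (~~D | A))   [De Morgan]
≡ (D & ~~B) | ((~A | ~D) & (~~D | A))   [double negation]
≡ (D & B) | ((~A | ~D) & (~~D | A))   [double negation]
≡ (D & B) | ((~A | ~D) & (D | A))   [double negation]
≡ (D | ~A | ~D) & (D | D | A) & (B | ~A | ~D) & (B | D | A)   [distribute | over &]
≡ (D | A) & (B | ~A | ~D)   [simplify]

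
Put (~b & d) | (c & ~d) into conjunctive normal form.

(~b & d) | (c & ~d)
≡ (~b | c) & (~b | ~d) & (d | c) & (d | ~d)   [distribute | over &]
≡ (~b | c) & (~b | ~d) & (d | c)   [simplify]

(~b | c) & (~b | ~d) & (d | c)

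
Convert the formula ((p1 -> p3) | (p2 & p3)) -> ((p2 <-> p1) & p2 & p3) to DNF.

((p1 -> p3) | (p2 & p3)) -> ((p2 <-> p1) & p2 & p3)
⇔ ~((p1 -> p3) | (p2 & p3)) | ((p2 <-> p1) & p2 & p3)   [eliminate ->]
⇔ ~(~p1 | p3 | (p2 & p3)) | ((p2 <-> p1) & p2 & p3)   [eliminate ->]
⇔ ~(~p1 | p3 | (p2 & p3)) | ((p2 -> p1) & (p1 -> p2) & p2 & p3)   [eliminate <->]
⇔ ~(~p1 | p3 | (p2 & p3)) | ((~p2 | p1) & (p1 -> p2) & p2 & p3)   [eliminate ->]
⇔ ~(~p1 | p3 | (p2 & p3)) | ((~p2 | p1) & (~p1 | p2) & p2 & p3)   [eliminate ->]
⇔ (~~p1 & ~p3 & ~(p2 & p3)) | ((~p2 | p1) & (~p1 | p2) & p2 & p3)   [De Morgan]
⇔ (p1 & ~p3 & ~(p2 & p3)) | ((~p2 | p1) & (~p1 | p2) & p2 & p3)   [double negation]
⇔ (p1 & ~p3 & (~p2 | ~p3)) | ((~p2 | p1) & (~p1 | p2) & p2 & p3)   [De Morgan]
⇔ (p1 & ~p3 & ~p2) | (p1 & ~p3 & ~p3) | (~p2 & ~p1 & p2 & p3) | (~p2 & p2 & p2 & p3) | (p1 & ~p1 & p2 & p3) | (p1 & p2 & p2 & p3)   [distribute & over |]
⇔ (p1 & ~p3) | (p1 & p2 & p3)   [simplify]

(p1 & ~p3) | (p1 & p2 & p3)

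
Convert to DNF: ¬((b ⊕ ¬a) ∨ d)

¬((b ⊕ ¬a) ∨ d)
= ¬((b ∧ ¬¬a) ∨ (¬b ∧ ¬a) ∨ d)   [expand ⊕]
= ¬(b ∧ ¬¬a) ∧ ¬(¬b ∧ ¬a) ∧ ¬d   [De Morgan]
= (¬b ∨ ¬¬¬a) ∧ ¬(¬b ∧ ¬a) ∧ ¬d   [De Morgan]
= (¬b ∨ ¬a) ∧ ¬(¬b ∧ ¬a) ∧ ¬d   [double negation]
= (¬b ∨ ¬a) ∧ (¬¬b ∨ ¬¬a) ∧ ¬d   [De Morgan]
= (¬b ∨ ¬a) ∧ (b ∨ ¬¬a) ∧ ¬d   [double negation]
= (¬b ∨ ¬a) ∧ (b ∨ a) ∧ ¬d   [double negation]
= (¬b ∧ b ∧ ¬d) ∨ (¬b ∧ a ∧ ¬d) ∨ (¬a ∧ b ∧ ¬d) ∨ (¬a ∧ a ∧ ¬d)   [distribute ∧ over ∨]
= (¬b ∧ a ∧ ¬d) ∨ (¬a ∧ b ∧ ¬d)   [simplify]

(¬b ∧ a ∧ ¬d) ∨ (¬a ∧ b ∧ ¬d)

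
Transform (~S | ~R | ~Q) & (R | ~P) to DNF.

(~S & R) | (~S & ~P) | (~R & ~P) | (~Q & R) | (~Q & ~P)

(~S | ~R | ~Q) & (R | ~P)
≡ (~S & R) | (~S & ~P) | (~R & R) | (~R & ~P) | (~Q & R) | (~Q & ~P)   [distribute & over |]
≡ (~S & R) | (~S & ~P) | (~R & ~P) | (~Q & R) | (~Q & ~P)   [simplify]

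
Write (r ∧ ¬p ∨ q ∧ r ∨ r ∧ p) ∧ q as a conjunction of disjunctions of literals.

r ∧ q

(r ∧ ¬p ∨ q ∧ r ∨ r ∧ p) ∧ q
≡ (r ∨ q ∨ r) ∧ (r ∨ q ∨ p) ∧ (r ∨ r ∨ r) ∧ (r ∨ r ∨ p) ∧ (¬p ∨ q ∨ r) ∧ (¬p ∨ q ∨ p) ∧ (¬p ∨ r ∨ r) ∧ (¬p ∨ r ∨ p) ∧ q   — distribute ∨ over ∧
≡ r ∧ q   — simplify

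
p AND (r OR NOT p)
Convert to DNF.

p AND (r OR NOT p)
= (p AND r) OR (p AND NOT p)   (distribute AND over OR)
= p AND r   (simplify)

p AND r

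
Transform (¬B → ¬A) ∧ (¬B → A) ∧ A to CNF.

(¬B → ¬A) ∧ (¬B → A) ∧ A
≡ (¬¬B ∨ ¬A) ∧ (¬B → A) ∧ A   [eliminate →]
≡ (¬¬B ∨ ¬A) ∧ (¬¬B ∨ A) ∧ A   [eliminate →]
≡ (B ∨ ¬A) ∧ (¬¬B ∨ A) ∧ A   [double negation]
≡ (B ∨ ¬A) ∧ (B ∨ A) ∧ A   [double negation]
≡ (B ∨ ¬A) ∧ A   [simplify]

(B ∨ ¬A) ∧ A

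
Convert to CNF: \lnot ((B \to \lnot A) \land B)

A \lor \lnot B

\lnot ((B \to \lnot A) \land B)
≡ \lnot ((\lnot B \lor \lnot A) \land B)   [eliminate \to]
≡ \lnot (\lnot B \lor \lnot A) \lor \lnot B   [De Morgan]
≡ (\lnot \lnot B \land \lnot \lnot A) \lor \lnot B   [De Morgan]
≡ (B \land \lnot \lnot A) \lor \lnot B   [double negation]
≡ (B \land A) \lor \lnot B   [double negation]
≡ (B \lor \lnot B) \land (A \lor \lnot B)   [distribute \lor over \land]
≡ A \lor \lnot B   [simplify]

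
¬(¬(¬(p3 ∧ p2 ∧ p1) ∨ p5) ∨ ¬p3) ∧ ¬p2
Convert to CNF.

p3 ∧ ¬p2

¬(¬(¬(p3 ∧ p2 ∧ p1) ∨ p5) ∨ ¬p3) ∧ ¬p2
≡ ¬¬(¬(p3 ∧ p2 ∧ p1) ∨ p5) ∧ ¬¬p3 ∧ ¬p2   (De Morgan)
≡ (¬(p3 ∧ p2 ∧ p1) ∨ p5) ∧ ¬¬p3 ∧ ¬p2   (double negation)
≡ (¬p3 ∨ ¬p2 ∨ ¬p1 ∨ p5) ∧ ¬¬p3 ∧ ¬p2   (De Morgan)
≡ (¬p3 ∨ ¬p2 ∨ ¬p1 ∨ p5) ∧ p3 ∧ ¬p2   (double negation)
≡ p3 ∧ ¬p2   (simplify)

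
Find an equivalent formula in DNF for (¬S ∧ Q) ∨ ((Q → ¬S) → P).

(¬S ∧ Q) ∨ ((Q → ¬S) → P)
≡ (¬S ∧ Q) ∨ ¬(Q → ¬S) ∨ P
≡ (¬S ∧ Q) ∨ ¬(¬Q ∨ ¬S) ∨ P
≡ (¬S ∧ Q) ∨ (¬¬Q ∧ ¬¬S) ∨ P
≡ (¬S ∧ Q) ∨ (Q ∧ ¬¬S) ∨ P
≡ (¬S ∧ Q) ∨ (Q ∧ S) ∨ P

(¬S ∧ Q) ∨ (Q ∧ S) ∨ P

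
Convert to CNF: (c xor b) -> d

(c xor b) -> d
= ~(c xor b) | d   — eliminate ->
= ~((c | b) & ~(c & b)) | d   — expand xor
= ~(c | b) | ~~(c & b) | d   — De Morgan
= (~c & ~b) | ~~(c & b) | d   — De Morgan
= (~c & ~b) | (c & b) | d   — double negation
= (~c | c | d) & (~c | b | d) & (~b | c | d) & (~b | b | d)   — distribute | over &
= (~c | b | d) & (~b | c | d)   — simplify

(~c | b | d) & (~b | c | d)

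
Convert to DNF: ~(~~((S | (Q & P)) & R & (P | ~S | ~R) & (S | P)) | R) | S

~(~~((S | (Q & P)) & R & (P | ~S | ~R) & (S | P)) | R) | S
≡ (~~~((S | (Q & P)) & R & (P | ~S | ~R) & (S | P)) & ~R) | S   (De Morgan)
≡ (~((S | (Q & P)) & R & (P | ~S | ~R) & (S | P)) & ~R) | S   (double negation)
≡ ((~(S | (Q & P)) | ~R | ~(P | ~S | ~R) | ~(S | P)) & ~R) | S   (De Morgan)
≡ (((~S & ~(Q & P)) | ~R | ~(P | ~S | ~R) | ~(S | P)) & ~R) | S   (De Morgan)
≡ (((~S & (~Q | ~P)) | ~R | ~(P | ~S | ~R) | ~(S | P)) & ~R) | S   (De Morgan)
≡ (((~S & (~Q | ~P)) | ~R | (~P & ~~S & ~~R) | ~(S | P)) & ~R) | S   (De Morgan)
≡ (((~S & (~Q | ~P)) | ~R | (~P & S & ~~R) | ~(S | P)) & ~R) | S   (double negation)
≡ (((~S & (~Q | ~P)) | ~R | (~P & S & R) | ~(S | P)) & ~R) | S   (double negation)
≡ (((~S & (~Q | ~P)) | ~R | (~P & S & R) | (~S & ~P)) & ~R) | S   (De Morgan)
≡ (~S & ~Q & ~R) | (~S & ~P & ~R) | (~R & ~R) | (~P & S & R & ~R) | (~S & ~P & ~R) | S   (distribute & over |)
≡ ~R | S   (simplify)

~R | S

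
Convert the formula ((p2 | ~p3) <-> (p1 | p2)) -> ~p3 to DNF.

((p2 | ~p3) <-> (p1 | p2)) -> ~p3
= ~((p2 | ~p3) <-> (p1 | p2)) | ~p3   [eliminate ->]
= ~(((p2 | ~p3) -> (p1 | p2)) & ((p1 | p2) -> (p2 | ~p3))) | ~p3   [eliminate <->]
= ~((~(p2 | ~p3) | p1 | p2) & ((p1 | p2) -> (p2 | ~p3))) | ~p3   [eliminate ->]
= ~((~(p2 | ~p3) | p1 | p2) & (~(p1 | p2) | p2 | ~p3)) | ~p3   [eliminate ->]
= ~(~(p2 | ~p3) | p1 | p2) | ~(~(p1 | p2) | p2 | ~p3) | ~p3   [De Morgan]
= (~~(p2 | ~p3) & ~p1 & ~p2) | ~(~(p1 | p2) | p2 | ~p3) | ~p3   [De Morgan]
= ((p2 | ~p3) & ~p1 & ~p2) | ~(~(p1 | p2) | p2 | ~p3) | ~p3   [double negation]
= ((p2 | ~p3) & ~p1 & ~p2) | (~~(p1 | p2) & ~p2 & ~~p3) | ~p3   [De Morgan]
= ((p2 | ~p3) & ~p1 & ~p2) | ((p1 | p2) & ~p2 & ~~p3) | ~p3   [double negation]
= ((p2 | ~p3) & ~p1 & ~p2) | ((p1 | p2) & ~p2 & p3) | ~p3   [double negation]
= (p2 & ~p1 & ~p2) | (~p3 & ~p1 & ~p2) | (p1 & ~p2 & p3) | (p2 & ~p2 & p3) | ~p3   [distribute & over |]
= (p1 & ~p2 & p3) | ~p3   [simplify]

(p1 & ~p2 & p3) | ~p3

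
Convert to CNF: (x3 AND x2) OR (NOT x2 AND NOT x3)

(x3 OR NOT x2) AND (x2 OR NOT x3)

(x3 AND x2) OR (NOT x2 AND NOT x3)
≡ (x3 OR NOT x2) AND (x3 OR NOT x3) AND (x2 OR NOT x2) AND (x2 OR NOT x3)   [distribute OR over AND]
≡ (x3 OR NOT x2) AND (x2 OR NOT x3)   [simplify]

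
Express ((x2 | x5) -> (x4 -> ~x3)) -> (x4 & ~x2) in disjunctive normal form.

(x2 & x4 & x3) | (x5 & x4 & x3) | (x4 & ~x2)

((x2 | x5) -> (x4 -> ~x3)) -> (x4 & ~x2)
= ~((x2 | x5) -> (x4 -> ~x3)) | (x4 & ~x2)
= ~(~(x2 | x5) | (x4 -> ~x3)) | (x4 & ~x2)
= ~(~(x2 | x5) | ~x4 | ~x3) | (x4 & ~x2)
= (~~(x2 | x5) & ~~x4 & ~~x3) | (x4 & ~x2)
= ((x2 | x5) & ~~x4 & ~~x3) | (x4 & ~x2)
= ((x2 | x5) & x4 & ~~x3) | (x4 & ~x2)
= ((x2 | x5) & x4 & x3) | (x4 & ~x2)
= (x2 & x4 & x3) | (x5 & x4 & x3) | (x4 & ~x2)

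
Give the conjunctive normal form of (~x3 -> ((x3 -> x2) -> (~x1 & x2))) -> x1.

(~x3 | x1) & (x1 | ~x2)

(~x3 -> ((x3 -> x2) -> (~x1 & x2))) -> x1
≡ ~(~x3 -> ((x3 -> x2) -> (~x1 & x2))) | x1
≡ ~(~~x3 | ((x3 -> x2) -> (~x1 & x2))) | x1
≡ ~(~~x3 | ~(x3 -> x2) | (~x1 & x2)) | x1
≡ ~(~~x3 | ~(~x3 | x2) | (~x1 & x2)) | x1
≡ (~~~x3 & ~~(~x3 | x2) & ~(~x1 & x2)) | x1
≡ (~x3 & ~~(~x3 | x2) & ~(~x1 & x2)) | x1
≡ (~x3 & (~x3 | x2) & ~(~x1 & x2)) | x1
≡ (~x3 & (~x3 | x2) & (~~x1 | ~x2)) | x1
≡ (~x3 & (~x3 | x2) & (x1 | ~x2)) | x1
≡ (~x3 | x1) & (~x3 | x2 | x1) & (x1 | ~x2 | x1)
≡ (~x3 | x1) & (x1 | ~x2)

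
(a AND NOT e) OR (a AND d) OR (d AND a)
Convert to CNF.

(a AND NOT e) OR (a AND d) OR (d AND a)
≡ (a OR a OR d) AND (a OR a OR a) AND (a OR d OR d) AND (a OR d OR a) AND (NOT e OR a OR d) AND (NOT e OR a OR a) AND (NOT e OR d OR d) AND (NOT e OR d OR a)   [distribute OR over AND]
≡ a AND (NOT e OR d)   [simplify]

a AND (NOT e OR d)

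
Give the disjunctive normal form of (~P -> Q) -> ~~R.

(~P -> Q) -> ~~R
≡ ~(~P -> Q) | ~~R   [eliminate ->]
≡ ~(~~P | Q) | ~~R   [eliminate ->]
≡ (~~~P & ~Q) | ~~R   [De Morgan]
≡ (~P & ~Q) | ~~R   [double negation]
≡ (~P & ~Q) | R   [double negation]

(~P & ~Q) | R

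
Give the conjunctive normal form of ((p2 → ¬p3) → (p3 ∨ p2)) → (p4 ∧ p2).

((p2 → ¬p3) → (p3 ∨ p2)) → (p4 ∧ p2)
= ¬((p2 → ¬p3) → (p3 ∨ p2)) ∨ (p4 ∧ p2)   — eliminate →
= ¬(¬(p2 → ¬p3) ∨ p3 ∨ p2) ∨ (p4 ∧ p2)   — eliminate →
= ¬(¬(¬p2 ∨ ¬p3) ∨ p3 ∨ p2) ∨ (p4 ∧ p2)   — eliminate →
= (¬¬(¬p2 ∨ ¬p3) ∧ ¬p3 ∧ ¬p2) ∨ (p4 ∧ p2)   — De Morgan
= ((¬p2 ∨ ¬p3) ∧ ¬p3 ∧ ¬p2) ∨ (p4 ∧ p2)   — double negation
= (¬p2 ∨ ¬p3 ∨ p4) ∧ (¬p2 ∨ ¬p3 ∨ p2) ∧ (¬p3 ∨ p4) ∧ (¬p3 ∨ p2) ∧ (¬p2 ∨ p4) ∧ (¬p2 ∨ p2)   — distribute ∨ over ∧
= (¬p3 ∨ p4) ∧ (¬p3 ∨ p2) ∧ (¬p2 ∨ p4)   — simplify

(¬p3 ∨ p4) ∧ (¬p3 ∨ p2) ∧ (¬p2 ∨ p4)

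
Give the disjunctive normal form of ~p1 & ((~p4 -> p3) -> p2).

~p1 & ((~p4 -> p3) -> p2)
⇔ ~p1 & (~(~p4 -> p3) | p2)
⇔ ~p1 & (~(~~p4 | p3) | p2)
⇔ ~p1 & ((~~~p4 & ~p3) | p2)
⇔ ~p1 & ((~p4 & ~p3) | p2)
⇔ (~p1 & ~p4 & ~p3) | (~p1 & p2)

(~p1 & ~p4 & ~p3) | (~p1 & p2)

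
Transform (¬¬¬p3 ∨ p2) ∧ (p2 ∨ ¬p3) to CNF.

(¬¬¬p3 ∨ p2) ∧ (p2 ∨ ¬p3)
⇔ (¬p3 ∨ p2) ∧ (p2 ∨ ¬p3)   [double negation]
⇔ ¬p3 ∨ p2   [simplify]

¬p3 ∨ p2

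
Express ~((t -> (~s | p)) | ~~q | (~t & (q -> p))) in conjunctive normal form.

t & s & ~p & ~q

~((t -> (~s | p)) | ~~q | (~t & (q -> p)))
= ~(~t | ~s | p | ~~q | (~t & (q -> p)))   [eliminate ->]
= ~(~t | ~s | p | ~~q | (~t & (~q | p)))   [eliminate ->]
= ~~t & ~~s & ~p & ~~~q & ~(~t & (~q | p))   [De Morgan]
= t & ~~s & ~p & ~~~q & ~(~t & (~q | p))   [double negation]
= t & s & ~p & ~~~q & ~(~t & (~q | p))   [double negation]
= t & s & ~p & ~q & ~(~t & (~q | p))   [double negation]
= t & s & ~p & ~q & (~~t | ~(~q | p))   [De Morgan]
= t & s & ~p & ~q & (t | ~(~q | p))   [double negation]
= t & s & ~p & ~q & (t | (~~q & ~p))   [De Morgan]
= t & s & ~p & ~q & (t | (q & ~p))   [double negation]
= t & s & ~p & ~q & (t | q) & (t | ~p)   [distribute | over &]
= t & s & ~p & ~q   [simplify]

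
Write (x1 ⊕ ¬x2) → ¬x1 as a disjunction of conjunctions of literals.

(¬x2 ∧ x1) ∨ ¬x1

(x1 ⊕ ¬x2) → ¬x1
≡ ¬(x1 ⊕ ¬x2) ∨ ¬x1   [eliminate →]
≡ ¬((x1 ∧ ¬¬x2) ∨ (¬x1 ∧ ¬x2)) ∨ ¬x1   [expand ⊕]
≡ (¬(x1 ∧ ¬¬x2) ∧ ¬(¬x1 ∧ ¬x2)) ∨ ¬x1   [De Morgan]
≡ ((¬x1 ∨ ¬¬¬x2) ∧ ¬(¬x1 ∧ ¬x2)) ∨ ¬x1   [De Morgan]
≡ ((¬x1 ∨ ¬x2) ∧ ¬(¬x1 ∧ ¬x2)) ∨ ¬x1   [double negation]
≡ ((¬x1 ∨ ¬x2) ∧ (¬¬x1 ∨ ¬¬x2)) ∨ ¬x1   [De Morgan]
≡ ((¬x1 ∨ ¬x2) ∧ (x1 ∨ ¬¬x2)) ∨ ¬x1   [double negation]
≡ ((¬x1 ∨ ¬x2) ∧ (x1 ∨ x2)) ∨ ¬x1   [double negation]
≡ (¬x1 ∧ x1) ∨ (¬x1 ∧ x2) ∨ (¬x2 ∧ x1) ∨ (¬x2 ∧ x2) ∨ ¬x1   [distribute ∧ over ∨]
≡ (¬x2 ∧ x1) ∨ ¬x1   [simplify]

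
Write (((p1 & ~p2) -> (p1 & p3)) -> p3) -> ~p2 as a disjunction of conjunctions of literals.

(((p1 & ~p2) -> (p1 & p3)) -> p3) -> ~p2
≡ ~(((p1 & ~p2) -> (p1 & p3)) -> p3) | ~p2   [eliminate ->]
≡ ~(~((p1 & ~p2) -> (p1 & p3)) | p3) | ~p2   [eliminate ->]
≡ ~(~(~(p1 & ~p2) | (p1 & p3)) | p3) | ~p2   [eliminate ->]
≡ (~~(~(p1 & ~p2) | (p1 & p3)) & ~p3) | ~p2   [De Morgan]
≡ ((~(p1 & ~p2) | (p1 & p3)) & ~p3) | ~p2   [double negation]
≡ ((~p1 | ~~p2 | (p1 & p3)) & ~p3) | ~p2   [De Morgan]
≡ ((~p1 | p2 | (p1 & p3)) & ~p3) | ~p2   [double negation]
≡ (~p1 & ~p3) | (p2 & ~p3) | (p1 & p3 & ~p3) | ~p2   [distribute & over |]
≡ (~p1 & ~p3) | (p2 & ~p3) | ~p2   [simplify]

(~p1 & ~p3) | (p2 & ~p3) | ~p2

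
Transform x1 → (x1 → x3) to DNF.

x1 → (x1 → x3)
≡ ¬x1 ∨ (x1 → x3)   [eliminate →]
≡ ¬x1 ∨ ¬x1 ∨ x3   [eliminate →]
≡ ¬x1 ∨ x3   [simplify]

¬x1 ∨ x3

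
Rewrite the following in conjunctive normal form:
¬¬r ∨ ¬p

r ∨ ¬p

¬¬r ∨ ¬p
≡ r ∨ ¬p   (double negation)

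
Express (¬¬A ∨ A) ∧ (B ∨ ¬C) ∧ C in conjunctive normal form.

A ∧ (B ∨ ¬C) ∧ C

(¬¬A ∨ A) ∧ (B ∨ ¬C) ∧ C
≡ (A ∨ A) ∧ (B ∨ ¬C) ∧ C   [double negation]
≡ A ∧ (B ∨ ¬C) ∧ C   [simplify]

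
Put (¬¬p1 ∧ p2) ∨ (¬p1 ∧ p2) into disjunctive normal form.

(¬¬p1 ∧ p2) ∨ (¬p1 ∧ p2)
= (p1 ∧ p2) ∨ (¬p1 ∧ p2)   — double negation

(p1 ∧ p2) ∨ (¬p1 ∧ p2)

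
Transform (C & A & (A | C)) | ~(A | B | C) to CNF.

(C & A & (A | C)) | ~(A | B | C)
= (C & A & (A | C)) | (~A & ~B & ~C)
= (C | ~A) & (C | ~B) & (C | ~C) & (A | ~A) & (A | ~B) & (A | ~C) & (A | C | ~A) & (A | C | ~B) & (A | C | ~C)
= (C | ~A) & (C | ~B) & (A | ~B) & (A | ~C)

(C | ~A) & (C | ~B) & (A | ~B) & (A | ~C)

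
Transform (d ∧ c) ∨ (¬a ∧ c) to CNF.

(d ∨ ¬a) ∧ c

(d ∧ c) ∨ (¬a ∧ c)
= (d ∨ ¬a) ∧ (d ∨ c) ∧ (c ∨ ¬a) ∧ (c ∨ c)   [distribute ∨ over ∧]
= (d ∨ ¬a) ∧ c   [simplify]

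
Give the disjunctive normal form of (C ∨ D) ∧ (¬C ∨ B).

(C ∨ D) ∧ (¬C ∨ B)
⇔ (C ∧ ¬C) ∨ (C ∧ B) ∨ (D ∧ ¬C) ∨ (D ∧ B)   — distribute ∧ over ∨
⇔ (C ∧ B) ∨ (D ∧ ¬C) ∨ (D ∧ B)   — simplify

(C ∧ B) ∨ (D ∧ ¬C) ∨ (D ∧ B)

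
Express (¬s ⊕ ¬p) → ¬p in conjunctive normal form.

(¬s ⊕ ¬p) → ¬p
≡ ¬(¬s ⊕ ¬p) ∨ ¬p   [eliminate →]
≡ ¬((¬s ∨ ¬p) ∧ ¬(¬s ∧ ¬p)) ∨ ¬p   [expand ⊕]
≡ ¬(¬s ∨ ¬p) ∨ ¬¬(¬s ∧ ¬p) ∨ ¬p   [De Morgan]
≡ (¬¬s ∧ ¬¬p) ∨ ¬¬(¬s ∧ ¬p) ∨ ¬p   [De Morgan]
≡ (s ∧ ¬¬p) ∨ ¬¬(¬s ∧ ¬p) ∨ ¬p   [double negation]
≡ (s ∧ p) ∨ ¬¬(¬s ∧ ¬p) ∨ ¬p   [double negation]
≡ (s ∧ p) ∨ (¬s ∧ ¬p) ∨ ¬p   [double negation]
≡ (s ∨ ¬s ∨ ¬p) ∧ (s ∨ ¬p ∨ ¬p) ∧ (p ∨ ¬s ∨ ¬p) ∧ (p ∨ ¬p ∨ ¬p)   [distribute ∨ over ∧]
≡ s ∨ ¬p   [simplify]

s ∨ ¬p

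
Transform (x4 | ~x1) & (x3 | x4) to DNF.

x4 | (~x1 & x3)

(x4 | ~x1) & (x3 | x4)
≡ (x4 & x3) | (x4 & x4) | (~x1 & x3) | (~x1 & x4)   — distribute & over |
≡ x4 | (~x1 & x3)   — simplify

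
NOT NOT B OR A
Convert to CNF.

NOT NOT B OR A
≡ B OR A   [double negation]

B OR A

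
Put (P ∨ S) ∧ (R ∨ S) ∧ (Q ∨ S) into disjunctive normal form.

(P ∨ S) ∧ (R ∨ S) ∧ (Q ∨ S)
= (P ∧ R ∧ Q) ∨ (P ∧ R ∧ S) ∨ (P ∧ S ∧ Q) ∨ (P ∧ S ∧ S) ∨ (S ∧ R ∧ Q) ∨ (S ∧ R ∧ S) ∨ (S ∧ S ∧ Q) ∨ (S ∧ S ∧ S)   (distribute ∧ over ∨)
= (P ∧ R ∧ Q) ∨ S   (simplify)

(P ∧ R ∧ Q) ∨ S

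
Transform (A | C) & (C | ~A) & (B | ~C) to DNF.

C & B

(A | C) & (C | ~A) & (B | ~C)
≡ (A & C & B) | (A & C & ~C) | (A & ~A & B) | (A & ~A & ~C) | (C & C & B) | (C & C & ~C) | (C & ~A & B) | (C & ~A & ~C)   (distribute & over |)
≡ C & B   (simplify)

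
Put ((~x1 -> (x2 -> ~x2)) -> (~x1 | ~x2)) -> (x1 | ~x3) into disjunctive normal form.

x1 | ~x3

((~x1 -> (x2 -> ~x2)) -> (~x1 | ~x2)) -> (x1 | ~x3)
≡ ~((~x1 -> (x2 -> ~x2)) -> (~x1 | ~x2)) | x1 | ~x3   (eliminate ->)
≡ ~(~(~x1 -> (x2 -> ~x2)) | ~x1 | ~x2) | x1 | ~x3   (eliminate ->)
≡ ~(~(~~x1 | (x2 -> ~x2)) | ~x1 | ~x2) | x1 | ~x3   (eliminate ->)
≡ ~(~(~~x1 | ~x2 | ~x2) | ~x1 | ~x2) | x1 | ~x3   (eliminate ->)
≡ (~~(~~x1 | ~x2 | ~x2) & ~~x1 & ~~x2) | x1 | ~x3   (De Morgan)
≡ ((~~x1 | ~x2 | ~x2) & ~~x1 & ~~x2) | x1 | ~x3   (double negation)
≡ ((x1 | ~x2 | ~x2) & ~~x1 & ~~x2) | x1 | ~x3   (double negation)
≡ ((x1 | ~x2 | ~x2) & x1 & ~~x2) | x1 | ~x3   (double negation)
≡ ((x1 | ~x2 | ~x2) & x1 & x2) | x1 | ~x3   (double negation)
≡ (x1 & x1 & x2) | (~x2 & x1 & x2) | (~x2 & x1 & x2) | x1 | ~x3   (distribute & over |)
≡ x1 | ~x3   (simplify)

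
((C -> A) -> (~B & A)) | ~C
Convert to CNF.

~A | ~B | ~C

((C -> A) -> (~B & A)) | ~C
≡ ~(C -> A) | (~B & A) | ~C   [eliminate ->]
≡ ~(~C | A) | (~B & A) | ~C   [eliminate ->]
≡ (~~C & ~A) | (~B & A) | ~C   [De Morgan]
≡ (C & ~A) | (~B & A) | ~C   [double negation]
≡ (C | ~B | ~C) & (C | A | ~C) & (~A | ~B | ~C) & (~A | A | ~C)   [distribute | over &]
≡ ~A | ~B | ~C   [simplify]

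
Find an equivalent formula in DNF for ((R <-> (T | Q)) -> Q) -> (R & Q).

(~R & ~T & ~Q) | (T & R & ~Q) | (R & Q)

((R <-> (T | Q)) -> Q) -> (R & Q)
= ~((R <-> (T | Q)) -> Q) | (R & Q)   (eliminate ->)
= ~(~(R <-> (T | Q)) | Q) | (R & Q)   (eliminate ->)
= ~(~((R -> (T | Q)) & ((T | Q) -> R)) | Q) | (R & Q)   (eliminate <->)
= ~(~((~R | T | Q) & ((T | Q) -> R)) | Q) | (R & Q)   (eliminate ->)
= ~(~((~R | T | Q) & (~(T | Q) | R)) | Q) | (R & Q)   (eliminate ->)
= (~~((~R | T | Q) & (~(T | Q) | R)) & ~Q) | (R & Q)   (De Morgan)
= ((~R | T | Q) & (~(T | Q) | R) & ~Q) | (R & Q)   (double negation)
= ((~R | T | Q) & ((~T & ~Q) | R) & ~Q) | (R & Q)   (De Morgan)
= (~R & ~T & ~Q & ~Q) | (~R & R & ~Q) | (T & ~T & ~Q & ~Q) | (T & R & ~Q) | (Q & ~T & ~Q & ~Q) | (Q & R & ~Q) | (R & Q)   (distribute & over |)
= (~R & ~T & ~Q) | (T & R & ~Q) | (R & Q)   (simplify)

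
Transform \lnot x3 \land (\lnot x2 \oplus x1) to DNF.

\lnot x3 \land (\lnot x2 \oplus x1)
≡ \lnot x3 \land ((\lnot x2 \land \lnot x1) \lor (\lnot \lnot x2 \land x1))   (expand \oplus)
≡ \lnot x3 \land ((\lnot x2 \land \lnot x1) \lor (x2 \land x1))   (double negation)
≡ (\lnot x3 \land \lnot x2 \land \lnot x1) \lor (\lnot x3 \land x2 \land x1)   (distribute \land over \lor)

(\lnot x3 \land \lnot x2 \land \lnot x1) \lor (\lnot x3 \land x2 \land x1)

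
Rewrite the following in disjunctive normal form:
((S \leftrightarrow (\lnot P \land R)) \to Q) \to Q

((S \leftrightarrow (\lnot P \land R)) \to Q) \to Q
= \lnot ((S \leftrightarrow (\lnot P \land R)) \to Q) \lor Q   [eliminate \to]
= \lnot (\lnot (S \leftrightarrow (\lnot P \land R)) \lor Q) \lor Q   [eliminate \to]
= \lnot (\lnot ((S \to (\lnot P \land R)) \land ((\lnot P \land R) \to S)) \lor Q) \lor Q   [eliminate \leftrightarrow]
= \lnot (\lnot ((\lnot S \lor (\lnot P \land R)) \land ((\lnot P \land R) \to S)) \lor Q) \lor Q   [eliminate \to]
= \lnot (\lnot ((\lnot S \lor (\lnot P \land R)) \land (\lnot (\lnot P \land R) \lor S)) \lor Q) \lor Q   [eliminate \to]
= (\lnot \lnot ((\lnot S \lor (\lnot P \land R)) \land (\lnot (\lnot P \land R) \lor S)) \land \lnot Q) \lor Q   [De Morgan]
= ((\lnot S \lor (\lnot P \land R)) \land (\lnot (\lnot P \land R) \lor S) \land \lnot Q) \lor Q   [double negation]
= ((\lnot S \lor (\lnot P \land R)) \land (\lnot \lnot P \lor \lnot R \lor S) \land \lnot Q) \lor Q   [De Morgan]
= ((\lnot S \lor (\lnot P \land R)) \land (P \lor \lnot R \lor S) \land \lnot Q) \lor Q   [double negation]
= (\lnot S \land P \land \lnot Q) \lor (\lnot S \land \lnot R \land \lnot Q) \lor (\lnot S \land S \land \lnot Q) \lor (\lnot P \land R \land P \land \lnot Q) \lor (\lnot P \land R \land \lnot R \land \lnot Q) \lor (\lnot P \land R \land S \land \lnot Q) \lor Q   [distribute \land over \lor]
= (\lnot S \land P \land \lnot Q) \lor (\lnot S \land \lnot R \land \lnot Q) \lor (\lnot P \land R \land S \land \lnot Q) \lor Q   [simplify]

(\lnot S \land P \land \lnot Q) \lor (\lnot S \land \lnot R \land \lnot Q) \lor (\lnot P \land R \land S \land \lnot Q) \lor Q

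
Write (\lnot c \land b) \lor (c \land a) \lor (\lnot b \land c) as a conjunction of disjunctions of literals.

(\lnot c \land b) \lor (c \land a) \lor (\lnot b \land c)
= (\lnot c \lor c \lor \lnot b) \land (\lnot c \lor c \lor c) \land (\lnot c \lor a \lor \lnot b) \land (\lnot c \lor a \lor c) \land (b \lor c \lor \lnot b) \land (b \lor c \lor c) \land (b \lor a \lor \lnot b) \land (b \lor a \lor c)   [distribute \lor over \land]
= (\lnot c \lor a \lor \lnot b) \land (b \lor c)   [simplify]

(\lnot c \lor a \lor \lnot b) \land (b \lor c)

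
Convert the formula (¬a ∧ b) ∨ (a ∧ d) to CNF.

(¬a ∨ d) ∧ (b ∨ a) ∧ (b ∨ d)

(¬a ∧ b) ∨ (a ∧ d)
≡ (¬a ∨ a) ∧ (¬a ∨ d) ∧ (b ∨ a) ∧ (b ∨ d)   (distribute ∨ over ∧)
≡ (¬a ∨ d) ∧ (b ∨ a) ∧ (b ∨ d)   (simplify)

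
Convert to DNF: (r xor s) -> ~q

(~r & ~s) | (s & r) | ~q

(r xor s) -> ~q
= ~(r xor s) | ~q
= ~((r & ~s) | (~r & s)) | ~q
= (~(r & ~s) & ~(~r & s)) | ~q
= ((~r | ~~s) & ~(~r & s)) | ~q
= ((~r | s) & ~(~r & s)) | ~q
= ((~r | s) & (~~r | ~s)) | ~q
= ((~r | s) & (r | ~s)) | ~q
= (~r & r) | (~r & ~s) | (s & r) | (s & ~s) | ~q
= (~r & ~s) | (s & r) | ~q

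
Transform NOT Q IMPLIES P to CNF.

NOT Q IMPLIES P
⇔ NOT NOT Q OR P   [eliminate IMPLIES]
⇔ Q OR P   [double negation]

Q OR P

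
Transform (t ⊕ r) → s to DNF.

(t ⊕ r) → s
= ¬(t ⊕ r) ∨ s
= ¬((t ∧ ¬r) ∨ (¬t ∧ r)) ∨ s
= (¬(t ∧ ¬r) ∧ ¬(¬t ∧ r)) ∨ s
= ((¬t ∨ ¬¬r) ∧ ¬(¬t ∧ r)) ∨ s
= ((¬t ∨ r) ∧ ¬(¬t ∧ r)) ∨ s
= ((¬t ∨ r) ∧ (¬¬t ∨ ¬r)) ∨ s
= ((¬t ∨ r) ∧ (t ∨ ¬r)) ∨ s
= (¬t ∧ t) ∨ (¬t ∧ ¬r) ∨ (r ∧ t) ∨ (r ∧ ¬r) ∨ s
= (¬t ∧ ¬r) ∨ (r ∧ t) ∨ s

(¬t ∧ ¬r) ∨ (r ∧ t) ∨ s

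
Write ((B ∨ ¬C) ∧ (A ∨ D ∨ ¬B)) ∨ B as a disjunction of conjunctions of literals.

(¬C ∧ A) ∨ (¬C ∧ D) ∨ (¬C ∧ ¬B) ∨ B

((B ∨ ¬C) ∧ (A ∨ D ∨ ¬B)) ∨ B
⇔ (B ∧ A) ∨ (B ∧ D) ∨ (B ∧ ¬B) ∨ (¬C ∧ A) ∨ (¬C ∧ D) ∨ (¬C ∧ ¬B) ∨ B   [distribute ∧ over ∨]
⇔ (¬C ∧ A) ∨ (¬C ∧ D) ∨ (¬C ∧ ¬B) ∨ B   [simplify]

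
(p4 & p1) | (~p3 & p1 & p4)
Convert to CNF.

p4 & p1

(p4 & p1) | (~p3 & p1 & p4)
= (p4 | ~p3) & (p4 | p1) & (p4 | p4) & (p1 | ~p3) & (p1 | p1) & (p1 | p4)
= p4 & p1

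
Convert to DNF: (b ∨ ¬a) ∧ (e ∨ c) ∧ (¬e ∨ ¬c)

(b ∨ ¬a) ∧ (e ∨ c) ∧ (¬e ∨ ¬c)
⇔ (b ∧ e ∧ ¬e) ∨ (b ∧ e ∧ ¬c) ∨ (b ∧ c ∧ ¬e) ∨ (b ∧ c ∧ ¬c) ∨ (¬a ∧ e ∧ ¬e) ∨ (¬a ∧ e ∧ ¬c) ∨ (¬a ∧ c ∧ ¬e) ∨ (¬a ∧ c ∧ ¬c)   — distribute ∧ over ∨
⇔ (b ∧ e ∧ ¬c) ∨ (b ∧ c ∧ ¬e) ∨ (¬a ∧ e ∧ ¬c) ∨ (¬a ∧ c ∧ ¬e)   — simplify

(b ∧ e ∧ ¬c) ∨ (b ∧ c ∧ ¬e) ∨ (¬a ∧ e ∧ ¬c) ∨ (¬a ∧ c ∧ ¬e)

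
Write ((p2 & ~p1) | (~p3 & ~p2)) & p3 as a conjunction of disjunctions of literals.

((p2 & ~p1) | (~p3 & ~p2)) & p3
⇔ (p2 | ~p3) & (p2 | ~p2) & (~p1 | ~p3) & (~p1 | ~p2) & p3
⇔ (p2 | ~p3) & (~p1 | ~p3) & (~p1 | ~p2) & p3

(p2 | ~p3) & (~p1 | ~p3) & (~p1 | ~p2) & p3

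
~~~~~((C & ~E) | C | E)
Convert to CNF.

~C & ~E

~~~~~((C & ~E) | C | E)
⇔ ~~~((C & ~E) | C | E)   [double negation]
⇔ ~((C & ~E) | C | E)   [double negation]
⇔ ~(C & ~E) & ~C & ~E   [De Morgan]
⇔ (~C | ~~E) & ~C & ~E   [De Morgan]
⇔ (~C | E) & ~C & ~E   [double negation]
⇔ ~C & ~E   [simplify]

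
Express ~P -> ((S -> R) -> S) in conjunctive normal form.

P | S

~P -> ((S -> R) -> S)
≡ ~~P | ((S -> R) -> S)
≡ ~~P | ~(S -> R) | S
≡ ~~P | ~(~S | R) | S
≡ P | ~(~S | R) | S
≡ P | (~~S & ~R) | S
≡ P | (S & ~R) | S
≡ (P | S | S) & (P | ~R | S)
≡ P | S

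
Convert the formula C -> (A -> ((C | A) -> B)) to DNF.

~C | ~A | B

C -> (A -> ((C | A) -> B))
≡ ~C | (A -> ((C | A) -> B))   [eliminate ->]
≡ ~C | ~A | ((C | A) -> B)   [eliminate ->]
≡ ~C | ~A | ~(C | A) | B   [eliminate ->]
≡ ~C | ~A | (~C & ~A) | B   [De Morgan]
≡ ~C | ~A | B   [simplify]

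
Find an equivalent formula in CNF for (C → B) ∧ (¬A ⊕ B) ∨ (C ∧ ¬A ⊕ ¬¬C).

(C → B) ∧ (¬A ⊕ B) ∨ (C ∧ ¬A ⊕ ¬¬C)
≡ (¬C ∨ B) ∧ (¬A ⊕ B) ∨ (C ∧ ¬A ⊕ ¬¬C)   [eliminate →]
≡ (¬C ∨ B) ∧ (¬A ∨ B) ∧ ¬(¬A ∧ B) ∨ (C ∧ ¬A ⊕ ¬¬C)   [expand ⊕]
≡ (¬C ∨ B) ∧ (¬A ∨ B) ∧ ¬(¬A ∧ B) ∨ (C ∧ ¬A ∨ ¬¬C) ∧ ¬(C ∧ ¬A ∧ ¬¬C)   [expand ⊕]
≡ (¬C ∨ B) ∧ (¬A ∨ B) ∧ (¬¬A ∨ ¬B) ∨ (C ∧ ¬A ∨ ¬¬C) ∧ ¬(C ∧ ¬A ∧ ¬¬C)   [De Morgan]
≡ (¬C ∨ B) ∧ (¬A ∨ B) ∧ (A ∨ ¬B) ∨ (C ∧ ¬A ∨ ¬¬C) ∧ ¬(C ∧ ¬A ∧ ¬¬C)   [double negation]
≡ (¬C ∨ B) ∧ (¬A ∨ B) ∧ (A ∨ ¬B) ∨ (C ∧ ¬A ∨ C) ∧ ¬(C ∧ ¬A ∧ ¬¬C)   [double negation]
≡ (¬C ∨ B) ∧ (¬A ∨ B) ∧ (A ∨ ¬B) ∨ (C ∧ ¬A ∨ C) ∧ (¬C ∨ ¬¬A ∨ ¬¬¬C)   [De Morgan]
≡ (¬C ∨ B) ∧ (¬A ∨ B) ∧ (A ∨ ¬B) ∨ (C ∧ ¬A ∨ C) ∧ (¬C ∨ A ∨ ¬¬¬C)   [double negation]
≡ (¬C ∨ B) ∧ (¬A ∨ B) ∧ (A ∨ ¬B) ∨ (C ∧ ¬A ∨ C) ∧ (¬C ∨ A ∨ ¬C)   [double negation]
≡ (¬C ∨ B ∨ C ∨ C) ∧ (¬C ∨ B ∨ ¬A ∨ C) ∧ (¬C ∨ B ∨ ¬C ∨ A ∨ ¬C) ∧ (¬A ∨ B ∨ C ∨ C) ∧ (¬A ∨ B ∨ ¬A ∨ C) ∧ (¬A ∨ B ∨ ¬C ∨ A ∨ ¬C) ∧ (A ∨ ¬B ∨ C ∨ C) ∧ (A ∨ ¬B ∨ ¬A ∨ C) ∧ (A ∨ ¬B ∨ ¬C ∨ A ∨ ¬C)   [distribute ∨ over ∧]
≡ (¬C ∨ B ∨ A) ∧ (¬A ∨ B ∨ C) ∧ (A ∨ ¬B ∨ C) ∧ (A ∨ ¬B ∨ ¬C)   [simplify]

(¬C ∨ B ∨ A) ∧ (¬A ∨ B ∨ C) ∧ (A ∨ ¬B ∨ C) ∧ (A ∨ ¬B ∨ ¬C)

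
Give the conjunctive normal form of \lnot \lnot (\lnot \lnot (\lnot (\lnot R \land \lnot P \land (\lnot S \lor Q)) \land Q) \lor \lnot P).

Q \lor \lnot P

\lnot \lnot (\lnot \lnot (\lnot (\lnot R \land \lnot P \land (\lnot S \lor Q)) \land Q) \lor \lnot P)
⇔ \lnot \lnot (\lnot (\lnot R \land \lnot P \land (\lnot S \lor Q)) \land Q) \lor \lnot P   [double negation]
⇔ (\lnot (\lnot R \land \lnot P \land (\lnot S \lor Q)) \land Q) \lor \lnot P   [double negation]
⇔ ((\lnot \lnot R \lor \lnot \lnot P \lor \lnot (\lnot S \lor Q)) \land Q) \lor \lnot P   [De Morgan]
⇔ ((R \lor \lnot \lnot P \lor \lnot (\lnot S \lor Q)) \land Q) \lor \lnot P   [double negation]
⇔ ((R \lor P \lor \lnot (\lnot S \lor Q)) \land Q) \lor \lnot P   [double negation]
⇔ ((R \lor P \lor (\lnot \lnot S \land \lnot Q)) \land Q) \lor \lnot P   [De Morgan]
⇔ ((R \lor P \lor (S \land \lnot Q)) \land Q) \lor \lnot P   [double negation]
⇔ (R \lor P \lor S \lor \lnot P) \land (R \lor P \lor \lnot Q \lor \lnot P) \land (Q \lor \lnot P)   [distribute \lor over \land]
⇔ Q \lor \lnot P   [simplify]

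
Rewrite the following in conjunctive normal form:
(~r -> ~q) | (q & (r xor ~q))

(~r -> ~q) | (q & (r xor ~q))
≡ ~~r | ~q | (q & (r xor ~q))   [eliminate ->]
≡ ~~r | ~q | (q & (r | ~q) & ~(r & ~q))   [expand xor]
≡ r | ~q | (q & (r | ~q) & ~(r & ~q))   [double negation]
≡ r | ~q | (q & (r | ~q) & (~r | ~~q))   [De Morgan]
≡ r | ~q | (q & (r | ~q) & (~r | q))   [double negation]
≡ (r | ~q | q) & (r | ~q | r | ~q) & (r | ~q | ~r | q)   [distribute | over &]
≡ r | ~q   [simplify]

r | ~q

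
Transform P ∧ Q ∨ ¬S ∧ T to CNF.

P ∧ Q ∨ ¬S ∧ T
≡ (P ∨ ¬S) ∧ (P ∨ T) ∧ (Q ∨ ¬S) ∧ (Q ∨ T)   (distribute ∨ over ∧)

(P ∨ ¬S) ∧ (P ∨ T) ∧ (Q ∨ ¬S) ∧ (Q ∨ T)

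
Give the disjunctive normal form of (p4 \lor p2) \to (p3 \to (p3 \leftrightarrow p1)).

(p4 \lor p2) \to (p3 \to (p3 \leftrightarrow p1))
⇔ \lnot (p4 \lor p2) \lor (p3 \to (p3 \leftrightarrow p1))   — eliminate \to
⇔ \lnot (p4 \lor p2) \lor \lnot p3 \lor (p3 \leftrightarrow p1)   — eliminate \to
⇔ \lnot (p4 \lor p2) \lor \lnot p3 \lor ((p3 \to p1) \land (p1 \to p3))   — eliminate \leftrightarrow
⇔ \lnot (p4 \lor p2) \lor \lnot p3 \lor ((\lnot p3 \lor p1) \land (p1 \to p3))   — eliminate \to
⇔ \lnot (p4 \lor p2) \lor \lnot p3 \lor ((\lnot p3 \lor p1) \land (\lnot p1 \lor p3))   — eliminate \to
⇔ (\lnot p4 \land \lnot p2) \lor \lnot p3 \lor ((\lnot p3 \lor p1) \land (\lnot p1 \lor p3))   — De Morgan
⇔ (\lnot p4 \land \lnot p2) \lor \lnot p3 \lor (\lnot p3 \land \lnot p1) \lor (\lnot p3 \land p3) \lor (p1 \land \lnot p1) \lor (p1 \land p3)   — distribute \land over \lor
⇔ (\lnot p4 \land \lnot p2) \lor \lnot p3 \lor (p1 \land p3)   — simplify

(\lnot p4 \land \lnot p2) \lor \lnot p3 \lor (p1 \land p3)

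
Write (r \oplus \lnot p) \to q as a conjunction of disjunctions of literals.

(r \oplus \lnot p) \to q
≡ \lnot (r \oplus \lnot p) \lor q   [eliminate \to]
≡ \lnot ((r \lor \lnot p) \land \lnot (r \land \lnot p)) \lor q   [expand \oplus]
≡ \lnot (r \lor \lnot p) \lor \lnot \lnot (r \land \lnot p) \lor q   [De Morgan]
≡ (\lnot r \land \lnot \lnot p) \lor \lnot \lnot (r \land \lnot p) \lor q   [De Morgan]
≡ (\lnot r \land p) \lor \lnot \lnot (r \land \lnot p) \lor q   [double negation]
≡ (\lnot r \land p) \lor (r \land \lnot p) \lor q   [double negation]
≡ (\lnot r \lor r \lor q) \land (\lnot r \lor \lnot p \lor q) \land (p \lor r \lor q) \land (p \lor \lnot p \lor q)   [distribute \lor over \land]
≡ (\lnot r \lor \lnot p \lor q) \land (p \lor r \lor q)   [simplify]

(\lnot r \lor \lnot p \lor q) \land (p \lor r \lor q)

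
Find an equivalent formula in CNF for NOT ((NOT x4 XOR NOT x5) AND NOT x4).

NOT ((NOT x4 XOR NOT x5) AND NOT x4)
⇔ NOT ((NOT x4 OR NOT x5) AND NOT (NOT x4 AND NOT x5) AND NOT x4)   [expand XOR]
⇔ NOT (NOT x4 OR NOT x5) OR NOT NOT (NOT x4 AND NOT x5) OR NOT NOT x4   [De Morgan]
⇔ (NOT NOT x4 AND NOT NOT x5) OR NOT NOT (NOT x4 AND NOT x5) OR NOT NOT x4   [De Morgan]
⇔ (x4 AND NOT NOT x5) OR NOT NOT (NOT x4 AND NOT x5) OR NOT NOT x4   [double negation]
⇔ (x4 AND x5) OR NOT NOT (NOT x4 AND NOT x5) OR NOT NOT x4   [double negation]
⇔ (x4 AND x5) OR (NOT x4 AND NOT x5) OR NOT NOT x4   [double negation]
⇔ (x4 AND x5) OR (NOT x4 AND NOT x5) OR x4   [double negation]
⇔ (x4 OR NOT x4 OR x4) AND (x4 OR NOT x5 OR x4) AND (x5 OR NOT x4 OR x4) AND (x5 OR NOT x5 OR x4)   [distribute OR over AND]
⇔ x4 OR NOT x5   [simplify]

x4 OR NOT x5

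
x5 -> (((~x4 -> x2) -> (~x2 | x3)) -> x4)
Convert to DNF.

x5 -> (((~x4 -> x2) -> (~x2 | x3)) -> x4)
= ~x5 | (((~x4 -> x2) -> (~x2 | x3)) -> x4)   — eliminate ->
= ~x5 | ~((~x4 -> x2) -> (~x2 | x3)) | x4   — eliminate ->
= ~x5 | ~(~(~x4 -> x2) | ~x2 | x3) | x4   — eliminate ->
= ~x5 | ~(~(~~x4 | x2) | ~x2 | x3) | x4   — eliminate ->
= ~x5 | (~~(~~x4 | x2) & ~~x2 & ~x3) | x4   — De Morgan
= ~x5 | ((~~x4 | x2) & ~~x2 & ~x3) | x4   — double negation
= ~x5 | ((x4 | x2) & ~~x2 & ~x3) | x4   — double negation
= ~x5 | ((x4 | x2) & x2 & ~x3) | x4   — double negation
= ~x5 | (x4 & x2 & ~x3) | (x2 & x2 & ~x3) | x4   — distribute & over |
= ~x5 | (x2 & ~x3) | x4   — simplify

~x5 | (x2 & ~x3) | x4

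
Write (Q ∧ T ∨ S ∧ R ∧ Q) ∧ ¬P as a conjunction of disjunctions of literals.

(Q ∧ T ∨ S ∧ R ∧ Q) ∧ ¬P
= (Q ∨ S) ∧ (Q ∨ R) ∧ (Q ∨ Q) ∧ (T ∨ S) ∧ (T ∨ R) ∧ (T ∨ Q) ∧ ¬P   [distribute ∨ over ∧]
= Q ∧ (T ∨ S) ∧ (T ∨ R) ∧ ¬P   [simplify]

Q ∧ (T ∨ S) ∧ (T ∨ R) ∧ ¬P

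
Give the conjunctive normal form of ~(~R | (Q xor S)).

R & (~Q | S) & (~S | Q)

~(~R | (Q xor S))
≡ ~(~R | ((Q | S) & ~(Q & S)))   [expand xor]
≡ ~~R & ~((Q | S) & ~(Q & S))   [De Morgan]
≡ R & ~((Q | S) & ~(Q & S))   [double negation]
≡ R & (~(Q | S) | ~~(Q & S))   [De Morgan]
≡ R & ((~Q & ~S) | ~~(Q & S))   [De Morgan]
≡ R & ((~Q & ~S) | (Q & S))   [double negation]
≡ R & (~Q | Q) & (~Q | S) & (~S | Q) & (~S | S)   [distribute | over &]
≡ R & (~Q | S) & (~S | Q)   [simplify]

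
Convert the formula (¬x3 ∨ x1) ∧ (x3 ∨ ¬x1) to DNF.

(¬x3 ∧ ¬x1) ∨ (x1 ∧ x3)

(¬x3 ∨ x1) ∧ (x3 ∨ ¬x1)
= (¬x3 ∧ x3) ∨ (¬x3 ∧ ¬x1) ∨ (x1 ∧ x3) ∨ (x1 ∧ ¬x1)   [distribute ∧ over ∨]
= (¬x3 ∧ ¬x1) ∨ (x1 ∧ x3)   [simplify]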